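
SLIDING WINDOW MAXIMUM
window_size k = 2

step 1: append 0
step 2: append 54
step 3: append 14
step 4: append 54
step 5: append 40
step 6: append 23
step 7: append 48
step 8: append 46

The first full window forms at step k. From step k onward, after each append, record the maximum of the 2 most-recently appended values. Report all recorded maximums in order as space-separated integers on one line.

Answer: 54 54 54 54 40 48 48

Derivation:
step 1: append 0 -> window=[0] (not full yet)
step 2: append 54 -> window=[0, 54] -> max=54
step 3: append 14 -> window=[54, 14] -> max=54
step 4: append 54 -> window=[14, 54] -> max=54
step 5: append 40 -> window=[54, 40] -> max=54
step 6: append 23 -> window=[40, 23] -> max=40
step 7: append 48 -> window=[23, 48] -> max=48
step 8: append 46 -> window=[48, 46] -> max=48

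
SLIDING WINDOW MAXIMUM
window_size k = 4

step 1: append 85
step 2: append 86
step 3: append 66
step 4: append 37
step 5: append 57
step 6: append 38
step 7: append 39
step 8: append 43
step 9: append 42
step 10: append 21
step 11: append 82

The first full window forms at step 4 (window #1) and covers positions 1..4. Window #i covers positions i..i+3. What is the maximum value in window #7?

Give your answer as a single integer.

step 1: append 85 -> window=[85] (not full yet)
step 2: append 86 -> window=[85, 86] (not full yet)
step 3: append 66 -> window=[85, 86, 66] (not full yet)
step 4: append 37 -> window=[85, 86, 66, 37] -> max=86
step 5: append 57 -> window=[86, 66, 37, 57] -> max=86
step 6: append 38 -> window=[66, 37, 57, 38] -> max=66
step 7: append 39 -> window=[37, 57, 38, 39] -> max=57
step 8: append 43 -> window=[57, 38, 39, 43] -> max=57
step 9: append 42 -> window=[38, 39, 43, 42] -> max=43
step 10: append 21 -> window=[39, 43, 42, 21] -> max=43
Window #7 max = 43

Answer: 43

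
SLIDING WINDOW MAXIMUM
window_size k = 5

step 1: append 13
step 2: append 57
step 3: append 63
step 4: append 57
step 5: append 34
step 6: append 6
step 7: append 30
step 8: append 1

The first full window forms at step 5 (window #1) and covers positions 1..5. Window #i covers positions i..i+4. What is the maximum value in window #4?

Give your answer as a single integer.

Answer: 57

Derivation:
step 1: append 13 -> window=[13] (not full yet)
step 2: append 57 -> window=[13, 57] (not full yet)
step 3: append 63 -> window=[13, 57, 63] (not full yet)
step 4: append 57 -> window=[13, 57, 63, 57] (not full yet)
step 5: append 34 -> window=[13, 57, 63, 57, 34] -> max=63
step 6: append 6 -> window=[57, 63, 57, 34, 6] -> max=63
step 7: append 30 -> window=[63, 57, 34, 6, 30] -> max=63
step 8: append 1 -> window=[57, 34, 6, 30, 1] -> max=57
Window #4 max = 57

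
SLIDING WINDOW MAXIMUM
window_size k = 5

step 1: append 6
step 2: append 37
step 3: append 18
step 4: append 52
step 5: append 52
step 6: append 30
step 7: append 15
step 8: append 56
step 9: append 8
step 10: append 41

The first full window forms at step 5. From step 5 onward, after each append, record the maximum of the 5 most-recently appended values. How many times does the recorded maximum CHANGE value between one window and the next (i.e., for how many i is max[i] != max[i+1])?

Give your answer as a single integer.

Answer: 1

Derivation:
step 1: append 6 -> window=[6] (not full yet)
step 2: append 37 -> window=[6, 37] (not full yet)
step 3: append 18 -> window=[6, 37, 18] (not full yet)
step 4: append 52 -> window=[6, 37, 18, 52] (not full yet)
step 5: append 52 -> window=[6, 37, 18, 52, 52] -> max=52
step 6: append 30 -> window=[37, 18, 52, 52, 30] -> max=52
step 7: append 15 -> window=[18, 52, 52, 30, 15] -> max=52
step 8: append 56 -> window=[52, 52, 30, 15, 56] -> max=56
step 9: append 8 -> window=[52, 30, 15, 56, 8] -> max=56
step 10: append 41 -> window=[30, 15, 56, 8, 41] -> max=56
Recorded maximums: 52 52 52 56 56 56
Changes between consecutive maximums: 1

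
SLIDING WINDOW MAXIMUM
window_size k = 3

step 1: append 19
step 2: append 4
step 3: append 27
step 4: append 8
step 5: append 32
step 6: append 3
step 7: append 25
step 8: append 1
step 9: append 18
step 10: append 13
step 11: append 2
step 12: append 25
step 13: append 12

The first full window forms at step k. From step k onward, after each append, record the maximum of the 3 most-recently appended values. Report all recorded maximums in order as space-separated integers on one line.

Answer: 27 27 32 32 32 25 25 18 18 25 25

Derivation:
step 1: append 19 -> window=[19] (not full yet)
step 2: append 4 -> window=[19, 4] (not full yet)
step 3: append 27 -> window=[19, 4, 27] -> max=27
step 4: append 8 -> window=[4, 27, 8] -> max=27
step 5: append 32 -> window=[27, 8, 32] -> max=32
step 6: append 3 -> window=[8, 32, 3] -> max=32
step 7: append 25 -> window=[32, 3, 25] -> max=32
step 8: append 1 -> window=[3, 25, 1] -> max=25
step 9: append 18 -> window=[25, 1, 18] -> max=25
step 10: append 13 -> window=[1, 18, 13] -> max=18
step 11: append 2 -> window=[18, 13, 2] -> max=18
step 12: append 25 -> window=[13, 2, 25] -> max=25
step 13: append 12 -> window=[2, 25, 12] -> max=25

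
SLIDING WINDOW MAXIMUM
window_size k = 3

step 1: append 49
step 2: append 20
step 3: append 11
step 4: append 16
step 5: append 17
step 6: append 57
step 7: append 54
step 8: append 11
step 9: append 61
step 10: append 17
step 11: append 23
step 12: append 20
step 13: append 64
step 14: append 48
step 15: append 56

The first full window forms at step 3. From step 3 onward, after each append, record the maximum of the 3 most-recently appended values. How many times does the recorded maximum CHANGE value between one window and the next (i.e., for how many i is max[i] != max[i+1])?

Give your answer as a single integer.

step 1: append 49 -> window=[49] (not full yet)
step 2: append 20 -> window=[49, 20] (not full yet)
step 3: append 11 -> window=[49, 20, 11] -> max=49
step 4: append 16 -> window=[20, 11, 16] -> max=20
step 5: append 17 -> window=[11, 16, 17] -> max=17
step 6: append 57 -> window=[16, 17, 57] -> max=57
step 7: append 54 -> window=[17, 57, 54] -> max=57
step 8: append 11 -> window=[57, 54, 11] -> max=57
step 9: append 61 -> window=[54, 11, 61] -> max=61
step 10: append 17 -> window=[11, 61, 17] -> max=61
step 11: append 23 -> window=[61, 17, 23] -> max=61
step 12: append 20 -> window=[17, 23, 20] -> max=23
step 13: append 64 -> window=[23, 20, 64] -> max=64
step 14: append 48 -> window=[20, 64, 48] -> max=64
step 15: append 56 -> window=[64, 48, 56] -> max=64
Recorded maximums: 49 20 17 57 57 57 61 61 61 23 64 64 64
Changes between consecutive maximums: 6

Answer: 6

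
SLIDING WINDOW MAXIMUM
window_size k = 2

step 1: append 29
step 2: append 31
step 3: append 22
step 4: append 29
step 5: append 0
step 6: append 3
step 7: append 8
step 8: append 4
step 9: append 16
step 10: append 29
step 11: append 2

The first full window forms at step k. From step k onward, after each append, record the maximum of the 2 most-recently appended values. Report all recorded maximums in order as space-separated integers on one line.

step 1: append 29 -> window=[29] (not full yet)
step 2: append 31 -> window=[29, 31] -> max=31
step 3: append 22 -> window=[31, 22] -> max=31
step 4: append 29 -> window=[22, 29] -> max=29
step 5: append 0 -> window=[29, 0] -> max=29
step 6: append 3 -> window=[0, 3] -> max=3
step 7: append 8 -> window=[3, 8] -> max=8
step 8: append 4 -> window=[8, 4] -> max=8
step 9: append 16 -> window=[4, 16] -> max=16
step 10: append 29 -> window=[16, 29] -> max=29
step 11: append 2 -> window=[29, 2] -> max=29

Answer: 31 31 29 29 3 8 8 16 29 29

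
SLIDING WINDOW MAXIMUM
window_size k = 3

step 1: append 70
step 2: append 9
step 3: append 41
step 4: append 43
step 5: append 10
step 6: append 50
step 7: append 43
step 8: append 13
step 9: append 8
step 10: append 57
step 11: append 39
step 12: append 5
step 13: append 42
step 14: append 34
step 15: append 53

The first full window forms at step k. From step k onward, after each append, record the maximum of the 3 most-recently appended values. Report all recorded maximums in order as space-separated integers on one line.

step 1: append 70 -> window=[70] (not full yet)
step 2: append 9 -> window=[70, 9] (not full yet)
step 3: append 41 -> window=[70, 9, 41] -> max=70
step 4: append 43 -> window=[9, 41, 43] -> max=43
step 5: append 10 -> window=[41, 43, 10] -> max=43
step 6: append 50 -> window=[43, 10, 50] -> max=50
step 7: append 43 -> window=[10, 50, 43] -> max=50
step 8: append 13 -> window=[50, 43, 13] -> max=50
step 9: append 8 -> window=[43, 13, 8] -> max=43
step 10: append 57 -> window=[13, 8, 57] -> max=57
step 11: append 39 -> window=[8, 57, 39] -> max=57
step 12: append 5 -> window=[57, 39, 5] -> max=57
step 13: append 42 -> window=[39, 5, 42] -> max=42
step 14: append 34 -> window=[5, 42, 34] -> max=42
step 15: append 53 -> window=[42, 34, 53] -> max=53

Answer: 70 43 43 50 50 50 43 57 57 57 42 42 53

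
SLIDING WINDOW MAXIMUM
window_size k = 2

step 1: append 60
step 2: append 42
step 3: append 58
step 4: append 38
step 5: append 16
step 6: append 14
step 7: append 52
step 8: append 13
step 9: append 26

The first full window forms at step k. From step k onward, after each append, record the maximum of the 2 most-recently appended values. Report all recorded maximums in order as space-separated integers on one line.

Answer: 60 58 58 38 16 52 52 26

Derivation:
step 1: append 60 -> window=[60] (not full yet)
step 2: append 42 -> window=[60, 42] -> max=60
step 3: append 58 -> window=[42, 58] -> max=58
step 4: append 38 -> window=[58, 38] -> max=58
step 5: append 16 -> window=[38, 16] -> max=38
step 6: append 14 -> window=[16, 14] -> max=16
step 7: append 52 -> window=[14, 52] -> max=52
step 8: append 13 -> window=[52, 13] -> max=52
step 9: append 26 -> window=[13, 26] -> max=26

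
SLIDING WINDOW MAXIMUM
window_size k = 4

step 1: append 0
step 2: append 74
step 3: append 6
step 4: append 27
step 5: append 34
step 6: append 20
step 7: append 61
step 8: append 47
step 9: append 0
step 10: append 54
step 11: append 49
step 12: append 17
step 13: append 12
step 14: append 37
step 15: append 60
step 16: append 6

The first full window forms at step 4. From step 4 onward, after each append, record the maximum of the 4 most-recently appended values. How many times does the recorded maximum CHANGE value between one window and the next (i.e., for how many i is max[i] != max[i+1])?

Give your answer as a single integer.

Answer: 5

Derivation:
step 1: append 0 -> window=[0] (not full yet)
step 2: append 74 -> window=[0, 74] (not full yet)
step 3: append 6 -> window=[0, 74, 6] (not full yet)
step 4: append 27 -> window=[0, 74, 6, 27] -> max=74
step 5: append 34 -> window=[74, 6, 27, 34] -> max=74
step 6: append 20 -> window=[6, 27, 34, 20] -> max=34
step 7: append 61 -> window=[27, 34, 20, 61] -> max=61
step 8: append 47 -> window=[34, 20, 61, 47] -> max=61
step 9: append 0 -> window=[20, 61, 47, 0] -> max=61
step 10: append 54 -> window=[61, 47, 0, 54] -> max=61
step 11: append 49 -> window=[47, 0, 54, 49] -> max=54
step 12: append 17 -> window=[0, 54, 49, 17] -> max=54
step 13: append 12 -> window=[54, 49, 17, 12] -> max=54
step 14: append 37 -> window=[49, 17, 12, 37] -> max=49
step 15: append 60 -> window=[17, 12, 37, 60] -> max=60
step 16: append 6 -> window=[12, 37, 60, 6] -> max=60
Recorded maximums: 74 74 34 61 61 61 61 54 54 54 49 60 60
Changes between consecutive maximums: 5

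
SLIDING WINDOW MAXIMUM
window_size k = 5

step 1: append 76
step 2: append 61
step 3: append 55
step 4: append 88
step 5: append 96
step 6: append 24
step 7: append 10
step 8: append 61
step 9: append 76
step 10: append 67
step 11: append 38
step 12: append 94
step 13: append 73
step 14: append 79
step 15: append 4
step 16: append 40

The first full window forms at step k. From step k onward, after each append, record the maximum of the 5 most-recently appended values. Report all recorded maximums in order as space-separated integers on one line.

step 1: append 76 -> window=[76] (not full yet)
step 2: append 61 -> window=[76, 61] (not full yet)
step 3: append 55 -> window=[76, 61, 55] (not full yet)
step 4: append 88 -> window=[76, 61, 55, 88] (not full yet)
step 5: append 96 -> window=[76, 61, 55, 88, 96] -> max=96
step 6: append 24 -> window=[61, 55, 88, 96, 24] -> max=96
step 7: append 10 -> window=[55, 88, 96, 24, 10] -> max=96
step 8: append 61 -> window=[88, 96, 24, 10, 61] -> max=96
step 9: append 76 -> window=[96, 24, 10, 61, 76] -> max=96
step 10: append 67 -> window=[24, 10, 61, 76, 67] -> max=76
step 11: append 38 -> window=[10, 61, 76, 67, 38] -> max=76
step 12: append 94 -> window=[61, 76, 67, 38, 94] -> max=94
step 13: append 73 -> window=[76, 67, 38, 94, 73] -> max=94
step 14: append 79 -> window=[67, 38, 94, 73, 79] -> max=94
step 15: append 4 -> window=[38, 94, 73, 79, 4] -> max=94
step 16: append 40 -> window=[94, 73, 79, 4, 40] -> max=94

Answer: 96 96 96 96 96 76 76 94 94 94 94 94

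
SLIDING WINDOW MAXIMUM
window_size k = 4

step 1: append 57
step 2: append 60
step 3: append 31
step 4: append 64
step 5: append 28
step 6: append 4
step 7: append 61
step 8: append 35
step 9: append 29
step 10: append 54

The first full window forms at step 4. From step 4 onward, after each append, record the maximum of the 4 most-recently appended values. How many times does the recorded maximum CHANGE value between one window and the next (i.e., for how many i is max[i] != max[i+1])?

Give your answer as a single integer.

Answer: 1

Derivation:
step 1: append 57 -> window=[57] (not full yet)
step 2: append 60 -> window=[57, 60] (not full yet)
step 3: append 31 -> window=[57, 60, 31] (not full yet)
step 4: append 64 -> window=[57, 60, 31, 64] -> max=64
step 5: append 28 -> window=[60, 31, 64, 28] -> max=64
step 6: append 4 -> window=[31, 64, 28, 4] -> max=64
step 7: append 61 -> window=[64, 28, 4, 61] -> max=64
step 8: append 35 -> window=[28, 4, 61, 35] -> max=61
step 9: append 29 -> window=[4, 61, 35, 29] -> max=61
step 10: append 54 -> window=[61, 35, 29, 54] -> max=61
Recorded maximums: 64 64 64 64 61 61 61
Changes between consecutive maximums: 1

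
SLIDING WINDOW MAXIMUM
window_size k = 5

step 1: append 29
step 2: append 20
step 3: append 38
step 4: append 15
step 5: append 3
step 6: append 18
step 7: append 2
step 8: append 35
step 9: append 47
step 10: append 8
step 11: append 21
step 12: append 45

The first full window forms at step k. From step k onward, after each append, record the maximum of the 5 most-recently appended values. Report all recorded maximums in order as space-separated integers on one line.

Answer: 38 38 38 35 47 47 47 47

Derivation:
step 1: append 29 -> window=[29] (not full yet)
step 2: append 20 -> window=[29, 20] (not full yet)
step 3: append 38 -> window=[29, 20, 38] (not full yet)
step 4: append 15 -> window=[29, 20, 38, 15] (not full yet)
step 5: append 3 -> window=[29, 20, 38, 15, 3] -> max=38
step 6: append 18 -> window=[20, 38, 15, 3, 18] -> max=38
step 7: append 2 -> window=[38, 15, 3, 18, 2] -> max=38
step 8: append 35 -> window=[15, 3, 18, 2, 35] -> max=35
step 9: append 47 -> window=[3, 18, 2, 35, 47] -> max=47
step 10: append 8 -> window=[18, 2, 35, 47, 8] -> max=47
step 11: append 21 -> window=[2, 35, 47, 8, 21] -> max=47
step 12: append 45 -> window=[35, 47, 8, 21, 45] -> max=47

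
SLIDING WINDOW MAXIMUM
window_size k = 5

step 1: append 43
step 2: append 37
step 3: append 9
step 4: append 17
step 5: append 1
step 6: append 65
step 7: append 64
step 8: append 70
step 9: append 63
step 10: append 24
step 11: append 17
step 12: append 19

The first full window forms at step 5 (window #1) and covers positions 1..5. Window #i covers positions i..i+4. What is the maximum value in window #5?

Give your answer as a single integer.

Answer: 70

Derivation:
step 1: append 43 -> window=[43] (not full yet)
step 2: append 37 -> window=[43, 37] (not full yet)
step 3: append 9 -> window=[43, 37, 9] (not full yet)
step 4: append 17 -> window=[43, 37, 9, 17] (not full yet)
step 5: append 1 -> window=[43, 37, 9, 17, 1] -> max=43
step 6: append 65 -> window=[37, 9, 17, 1, 65] -> max=65
step 7: append 64 -> window=[9, 17, 1, 65, 64] -> max=65
step 8: append 70 -> window=[17, 1, 65, 64, 70] -> max=70
step 9: append 63 -> window=[1, 65, 64, 70, 63] -> max=70
Window #5 max = 70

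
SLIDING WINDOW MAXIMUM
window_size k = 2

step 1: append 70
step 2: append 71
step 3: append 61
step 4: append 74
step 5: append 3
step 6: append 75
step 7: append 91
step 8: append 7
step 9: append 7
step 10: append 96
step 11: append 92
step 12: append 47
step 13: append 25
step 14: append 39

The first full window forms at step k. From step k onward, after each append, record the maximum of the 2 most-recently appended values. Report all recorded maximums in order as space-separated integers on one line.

Answer: 71 71 74 74 75 91 91 7 96 96 92 47 39

Derivation:
step 1: append 70 -> window=[70] (not full yet)
step 2: append 71 -> window=[70, 71] -> max=71
step 3: append 61 -> window=[71, 61] -> max=71
step 4: append 74 -> window=[61, 74] -> max=74
step 5: append 3 -> window=[74, 3] -> max=74
step 6: append 75 -> window=[3, 75] -> max=75
step 7: append 91 -> window=[75, 91] -> max=91
step 8: append 7 -> window=[91, 7] -> max=91
step 9: append 7 -> window=[7, 7] -> max=7
step 10: append 96 -> window=[7, 96] -> max=96
step 11: append 92 -> window=[96, 92] -> max=96
step 12: append 47 -> window=[92, 47] -> max=92
step 13: append 25 -> window=[47, 25] -> max=47
step 14: append 39 -> window=[25, 39] -> max=39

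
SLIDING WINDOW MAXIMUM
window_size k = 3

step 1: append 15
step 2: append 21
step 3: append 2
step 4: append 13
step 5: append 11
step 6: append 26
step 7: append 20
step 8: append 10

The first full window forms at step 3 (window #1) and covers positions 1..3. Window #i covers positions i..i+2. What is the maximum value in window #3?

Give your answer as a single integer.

step 1: append 15 -> window=[15] (not full yet)
step 2: append 21 -> window=[15, 21] (not full yet)
step 3: append 2 -> window=[15, 21, 2] -> max=21
step 4: append 13 -> window=[21, 2, 13] -> max=21
step 5: append 11 -> window=[2, 13, 11] -> max=13
Window #3 max = 13

Answer: 13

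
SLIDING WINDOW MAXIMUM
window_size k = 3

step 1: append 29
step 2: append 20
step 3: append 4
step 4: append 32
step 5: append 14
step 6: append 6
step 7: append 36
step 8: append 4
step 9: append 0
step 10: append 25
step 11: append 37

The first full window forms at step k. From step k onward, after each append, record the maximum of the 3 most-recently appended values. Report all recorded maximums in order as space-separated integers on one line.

Answer: 29 32 32 32 36 36 36 25 37

Derivation:
step 1: append 29 -> window=[29] (not full yet)
step 2: append 20 -> window=[29, 20] (not full yet)
step 3: append 4 -> window=[29, 20, 4] -> max=29
step 4: append 32 -> window=[20, 4, 32] -> max=32
step 5: append 14 -> window=[4, 32, 14] -> max=32
step 6: append 6 -> window=[32, 14, 6] -> max=32
step 7: append 36 -> window=[14, 6, 36] -> max=36
step 8: append 4 -> window=[6, 36, 4] -> max=36
step 9: append 0 -> window=[36, 4, 0] -> max=36
step 10: append 25 -> window=[4, 0, 25] -> max=25
step 11: append 37 -> window=[0, 25, 37] -> max=37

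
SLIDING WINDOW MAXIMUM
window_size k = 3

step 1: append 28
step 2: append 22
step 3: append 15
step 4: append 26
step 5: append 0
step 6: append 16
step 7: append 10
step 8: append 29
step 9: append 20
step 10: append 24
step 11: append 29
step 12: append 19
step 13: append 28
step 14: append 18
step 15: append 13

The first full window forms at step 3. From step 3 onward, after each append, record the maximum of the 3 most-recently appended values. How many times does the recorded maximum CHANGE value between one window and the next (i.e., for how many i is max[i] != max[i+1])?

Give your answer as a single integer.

step 1: append 28 -> window=[28] (not full yet)
step 2: append 22 -> window=[28, 22] (not full yet)
step 3: append 15 -> window=[28, 22, 15] -> max=28
step 4: append 26 -> window=[22, 15, 26] -> max=26
step 5: append 0 -> window=[15, 26, 0] -> max=26
step 6: append 16 -> window=[26, 0, 16] -> max=26
step 7: append 10 -> window=[0, 16, 10] -> max=16
step 8: append 29 -> window=[16, 10, 29] -> max=29
step 9: append 20 -> window=[10, 29, 20] -> max=29
step 10: append 24 -> window=[29, 20, 24] -> max=29
step 11: append 29 -> window=[20, 24, 29] -> max=29
step 12: append 19 -> window=[24, 29, 19] -> max=29
step 13: append 28 -> window=[29, 19, 28] -> max=29
step 14: append 18 -> window=[19, 28, 18] -> max=28
step 15: append 13 -> window=[28, 18, 13] -> max=28
Recorded maximums: 28 26 26 26 16 29 29 29 29 29 29 28 28
Changes between consecutive maximums: 4

Answer: 4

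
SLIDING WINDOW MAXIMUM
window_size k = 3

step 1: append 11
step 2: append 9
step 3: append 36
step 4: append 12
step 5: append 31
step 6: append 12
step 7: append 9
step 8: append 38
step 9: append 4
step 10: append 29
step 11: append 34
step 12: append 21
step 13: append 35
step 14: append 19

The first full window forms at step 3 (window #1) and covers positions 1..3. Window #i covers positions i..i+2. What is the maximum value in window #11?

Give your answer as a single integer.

step 1: append 11 -> window=[11] (not full yet)
step 2: append 9 -> window=[11, 9] (not full yet)
step 3: append 36 -> window=[11, 9, 36] -> max=36
step 4: append 12 -> window=[9, 36, 12] -> max=36
step 5: append 31 -> window=[36, 12, 31] -> max=36
step 6: append 12 -> window=[12, 31, 12] -> max=31
step 7: append 9 -> window=[31, 12, 9] -> max=31
step 8: append 38 -> window=[12, 9, 38] -> max=38
step 9: append 4 -> window=[9, 38, 4] -> max=38
step 10: append 29 -> window=[38, 4, 29] -> max=38
step 11: append 34 -> window=[4, 29, 34] -> max=34
step 12: append 21 -> window=[29, 34, 21] -> max=34
step 13: append 35 -> window=[34, 21, 35] -> max=35
Window #11 max = 35

Answer: 35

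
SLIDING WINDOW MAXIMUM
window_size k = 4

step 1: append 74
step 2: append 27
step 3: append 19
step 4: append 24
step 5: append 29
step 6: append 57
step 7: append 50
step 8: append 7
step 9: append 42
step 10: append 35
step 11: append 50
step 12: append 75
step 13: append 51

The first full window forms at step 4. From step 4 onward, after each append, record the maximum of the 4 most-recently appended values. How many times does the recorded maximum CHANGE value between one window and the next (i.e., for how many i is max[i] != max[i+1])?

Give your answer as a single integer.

step 1: append 74 -> window=[74] (not full yet)
step 2: append 27 -> window=[74, 27] (not full yet)
step 3: append 19 -> window=[74, 27, 19] (not full yet)
step 4: append 24 -> window=[74, 27, 19, 24] -> max=74
step 5: append 29 -> window=[27, 19, 24, 29] -> max=29
step 6: append 57 -> window=[19, 24, 29, 57] -> max=57
step 7: append 50 -> window=[24, 29, 57, 50] -> max=57
step 8: append 7 -> window=[29, 57, 50, 7] -> max=57
step 9: append 42 -> window=[57, 50, 7, 42] -> max=57
step 10: append 35 -> window=[50, 7, 42, 35] -> max=50
step 11: append 50 -> window=[7, 42, 35, 50] -> max=50
step 12: append 75 -> window=[42, 35, 50, 75] -> max=75
step 13: append 51 -> window=[35, 50, 75, 51] -> max=75
Recorded maximums: 74 29 57 57 57 57 50 50 75 75
Changes between consecutive maximums: 4

Answer: 4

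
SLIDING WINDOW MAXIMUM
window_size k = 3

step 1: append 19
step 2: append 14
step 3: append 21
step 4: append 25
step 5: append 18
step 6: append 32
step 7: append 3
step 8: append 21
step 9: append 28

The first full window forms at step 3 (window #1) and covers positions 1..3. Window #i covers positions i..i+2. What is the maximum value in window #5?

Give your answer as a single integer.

Answer: 32

Derivation:
step 1: append 19 -> window=[19] (not full yet)
step 2: append 14 -> window=[19, 14] (not full yet)
step 3: append 21 -> window=[19, 14, 21] -> max=21
step 4: append 25 -> window=[14, 21, 25] -> max=25
step 5: append 18 -> window=[21, 25, 18] -> max=25
step 6: append 32 -> window=[25, 18, 32] -> max=32
step 7: append 3 -> window=[18, 32, 3] -> max=32
Window #5 max = 32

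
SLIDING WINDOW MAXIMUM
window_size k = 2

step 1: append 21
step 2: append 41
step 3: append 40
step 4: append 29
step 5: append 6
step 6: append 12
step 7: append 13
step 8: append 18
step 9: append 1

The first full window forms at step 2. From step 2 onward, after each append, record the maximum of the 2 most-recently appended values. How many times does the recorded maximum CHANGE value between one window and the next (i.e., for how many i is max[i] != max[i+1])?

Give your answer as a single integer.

step 1: append 21 -> window=[21] (not full yet)
step 2: append 41 -> window=[21, 41] -> max=41
step 3: append 40 -> window=[41, 40] -> max=41
step 4: append 29 -> window=[40, 29] -> max=40
step 5: append 6 -> window=[29, 6] -> max=29
step 6: append 12 -> window=[6, 12] -> max=12
step 7: append 13 -> window=[12, 13] -> max=13
step 8: append 18 -> window=[13, 18] -> max=18
step 9: append 1 -> window=[18, 1] -> max=18
Recorded maximums: 41 41 40 29 12 13 18 18
Changes between consecutive maximums: 5

Answer: 5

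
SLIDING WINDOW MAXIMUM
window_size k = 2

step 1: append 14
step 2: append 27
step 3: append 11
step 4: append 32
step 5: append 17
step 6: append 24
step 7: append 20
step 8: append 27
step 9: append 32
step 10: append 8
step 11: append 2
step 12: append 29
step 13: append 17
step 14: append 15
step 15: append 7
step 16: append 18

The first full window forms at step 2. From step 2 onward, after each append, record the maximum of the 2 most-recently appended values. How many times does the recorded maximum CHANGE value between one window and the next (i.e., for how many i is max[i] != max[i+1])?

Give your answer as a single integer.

step 1: append 14 -> window=[14] (not full yet)
step 2: append 27 -> window=[14, 27] -> max=27
step 3: append 11 -> window=[27, 11] -> max=27
step 4: append 32 -> window=[11, 32] -> max=32
step 5: append 17 -> window=[32, 17] -> max=32
step 6: append 24 -> window=[17, 24] -> max=24
step 7: append 20 -> window=[24, 20] -> max=24
step 8: append 27 -> window=[20, 27] -> max=27
step 9: append 32 -> window=[27, 32] -> max=32
step 10: append 8 -> window=[32, 8] -> max=32
step 11: append 2 -> window=[8, 2] -> max=8
step 12: append 29 -> window=[2, 29] -> max=29
step 13: append 17 -> window=[29, 17] -> max=29
step 14: append 15 -> window=[17, 15] -> max=17
step 15: append 7 -> window=[15, 7] -> max=15
step 16: append 18 -> window=[7, 18] -> max=18
Recorded maximums: 27 27 32 32 24 24 27 32 32 8 29 29 17 15 18
Changes between consecutive maximums: 9

Answer: 9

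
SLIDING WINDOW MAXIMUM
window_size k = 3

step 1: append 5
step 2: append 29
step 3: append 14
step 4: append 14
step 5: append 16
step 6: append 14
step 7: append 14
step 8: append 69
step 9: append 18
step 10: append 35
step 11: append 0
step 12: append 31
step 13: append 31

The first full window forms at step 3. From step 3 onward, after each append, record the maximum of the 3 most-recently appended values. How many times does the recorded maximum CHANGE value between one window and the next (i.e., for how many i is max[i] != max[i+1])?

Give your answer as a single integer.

Answer: 4

Derivation:
step 1: append 5 -> window=[5] (not full yet)
step 2: append 29 -> window=[5, 29] (not full yet)
step 3: append 14 -> window=[5, 29, 14] -> max=29
step 4: append 14 -> window=[29, 14, 14] -> max=29
step 5: append 16 -> window=[14, 14, 16] -> max=16
step 6: append 14 -> window=[14, 16, 14] -> max=16
step 7: append 14 -> window=[16, 14, 14] -> max=16
step 8: append 69 -> window=[14, 14, 69] -> max=69
step 9: append 18 -> window=[14, 69, 18] -> max=69
step 10: append 35 -> window=[69, 18, 35] -> max=69
step 11: append 0 -> window=[18, 35, 0] -> max=35
step 12: append 31 -> window=[35, 0, 31] -> max=35
step 13: append 31 -> window=[0, 31, 31] -> max=31
Recorded maximums: 29 29 16 16 16 69 69 69 35 35 31
Changes between consecutive maximums: 4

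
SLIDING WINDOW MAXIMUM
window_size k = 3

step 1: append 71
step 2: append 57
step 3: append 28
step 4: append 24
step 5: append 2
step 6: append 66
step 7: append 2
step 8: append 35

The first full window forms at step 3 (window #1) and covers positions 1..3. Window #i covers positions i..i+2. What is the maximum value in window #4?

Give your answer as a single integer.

Answer: 66

Derivation:
step 1: append 71 -> window=[71] (not full yet)
step 2: append 57 -> window=[71, 57] (not full yet)
step 3: append 28 -> window=[71, 57, 28] -> max=71
step 4: append 24 -> window=[57, 28, 24] -> max=57
step 5: append 2 -> window=[28, 24, 2] -> max=28
step 6: append 66 -> window=[24, 2, 66] -> max=66
Window #4 max = 66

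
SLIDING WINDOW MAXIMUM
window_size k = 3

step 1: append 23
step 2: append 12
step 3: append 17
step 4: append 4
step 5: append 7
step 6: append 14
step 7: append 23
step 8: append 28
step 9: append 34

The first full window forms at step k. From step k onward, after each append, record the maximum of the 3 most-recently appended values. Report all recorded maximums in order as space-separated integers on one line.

step 1: append 23 -> window=[23] (not full yet)
step 2: append 12 -> window=[23, 12] (not full yet)
step 3: append 17 -> window=[23, 12, 17] -> max=23
step 4: append 4 -> window=[12, 17, 4] -> max=17
step 5: append 7 -> window=[17, 4, 7] -> max=17
step 6: append 14 -> window=[4, 7, 14] -> max=14
step 7: append 23 -> window=[7, 14, 23] -> max=23
step 8: append 28 -> window=[14, 23, 28] -> max=28
step 9: append 34 -> window=[23, 28, 34] -> max=34

Answer: 23 17 17 14 23 28 34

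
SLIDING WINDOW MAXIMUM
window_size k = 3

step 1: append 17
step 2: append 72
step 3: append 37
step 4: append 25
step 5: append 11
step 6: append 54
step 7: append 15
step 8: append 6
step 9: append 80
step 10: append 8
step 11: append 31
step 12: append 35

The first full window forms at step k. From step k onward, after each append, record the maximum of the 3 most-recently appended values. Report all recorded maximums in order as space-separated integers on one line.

step 1: append 17 -> window=[17] (not full yet)
step 2: append 72 -> window=[17, 72] (not full yet)
step 3: append 37 -> window=[17, 72, 37] -> max=72
step 4: append 25 -> window=[72, 37, 25] -> max=72
step 5: append 11 -> window=[37, 25, 11] -> max=37
step 6: append 54 -> window=[25, 11, 54] -> max=54
step 7: append 15 -> window=[11, 54, 15] -> max=54
step 8: append 6 -> window=[54, 15, 6] -> max=54
step 9: append 80 -> window=[15, 6, 80] -> max=80
step 10: append 8 -> window=[6, 80, 8] -> max=80
step 11: append 31 -> window=[80, 8, 31] -> max=80
step 12: append 35 -> window=[8, 31, 35] -> max=35

Answer: 72 72 37 54 54 54 80 80 80 35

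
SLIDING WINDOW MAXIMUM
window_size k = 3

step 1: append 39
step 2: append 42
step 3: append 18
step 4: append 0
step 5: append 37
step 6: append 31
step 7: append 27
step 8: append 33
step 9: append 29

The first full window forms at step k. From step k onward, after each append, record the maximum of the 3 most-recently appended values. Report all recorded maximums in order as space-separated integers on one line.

step 1: append 39 -> window=[39] (not full yet)
step 2: append 42 -> window=[39, 42] (not full yet)
step 3: append 18 -> window=[39, 42, 18] -> max=42
step 4: append 0 -> window=[42, 18, 0] -> max=42
step 5: append 37 -> window=[18, 0, 37] -> max=37
step 6: append 31 -> window=[0, 37, 31] -> max=37
step 7: append 27 -> window=[37, 31, 27] -> max=37
step 8: append 33 -> window=[31, 27, 33] -> max=33
step 9: append 29 -> window=[27, 33, 29] -> max=33

Answer: 42 42 37 37 37 33 33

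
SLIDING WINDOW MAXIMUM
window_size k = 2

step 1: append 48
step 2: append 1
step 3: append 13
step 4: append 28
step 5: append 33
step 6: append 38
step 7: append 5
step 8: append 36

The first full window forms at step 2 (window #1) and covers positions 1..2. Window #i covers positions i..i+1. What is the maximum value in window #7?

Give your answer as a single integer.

Answer: 36

Derivation:
step 1: append 48 -> window=[48] (not full yet)
step 2: append 1 -> window=[48, 1] -> max=48
step 3: append 13 -> window=[1, 13] -> max=13
step 4: append 28 -> window=[13, 28] -> max=28
step 5: append 33 -> window=[28, 33] -> max=33
step 6: append 38 -> window=[33, 38] -> max=38
step 7: append 5 -> window=[38, 5] -> max=38
step 8: append 36 -> window=[5, 36] -> max=36
Window #7 max = 36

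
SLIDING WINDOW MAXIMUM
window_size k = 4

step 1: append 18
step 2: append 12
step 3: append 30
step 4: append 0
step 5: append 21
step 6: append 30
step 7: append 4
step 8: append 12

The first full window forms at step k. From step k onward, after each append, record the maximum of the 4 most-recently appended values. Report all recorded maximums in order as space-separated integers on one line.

step 1: append 18 -> window=[18] (not full yet)
step 2: append 12 -> window=[18, 12] (not full yet)
step 3: append 30 -> window=[18, 12, 30] (not full yet)
step 4: append 0 -> window=[18, 12, 30, 0] -> max=30
step 5: append 21 -> window=[12, 30, 0, 21] -> max=30
step 6: append 30 -> window=[30, 0, 21, 30] -> max=30
step 7: append 4 -> window=[0, 21, 30, 4] -> max=30
step 8: append 12 -> window=[21, 30, 4, 12] -> max=30

Answer: 30 30 30 30 30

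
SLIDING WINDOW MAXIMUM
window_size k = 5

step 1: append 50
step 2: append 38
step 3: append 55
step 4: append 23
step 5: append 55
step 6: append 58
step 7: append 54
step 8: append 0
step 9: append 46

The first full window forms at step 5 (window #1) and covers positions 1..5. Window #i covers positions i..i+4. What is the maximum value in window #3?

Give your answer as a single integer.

step 1: append 50 -> window=[50] (not full yet)
step 2: append 38 -> window=[50, 38] (not full yet)
step 3: append 55 -> window=[50, 38, 55] (not full yet)
step 4: append 23 -> window=[50, 38, 55, 23] (not full yet)
step 5: append 55 -> window=[50, 38, 55, 23, 55] -> max=55
step 6: append 58 -> window=[38, 55, 23, 55, 58] -> max=58
step 7: append 54 -> window=[55, 23, 55, 58, 54] -> max=58
Window #3 max = 58

Answer: 58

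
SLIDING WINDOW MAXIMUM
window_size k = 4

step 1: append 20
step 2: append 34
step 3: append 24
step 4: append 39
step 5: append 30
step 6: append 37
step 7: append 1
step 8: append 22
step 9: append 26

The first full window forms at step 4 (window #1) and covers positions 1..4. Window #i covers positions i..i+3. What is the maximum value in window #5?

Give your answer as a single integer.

step 1: append 20 -> window=[20] (not full yet)
step 2: append 34 -> window=[20, 34] (not full yet)
step 3: append 24 -> window=[20, 34, 24] (not full yet)
step 4: append 39 -> window=[20, 34, 24, 39] -> max=39
step 5: append 30 -> window=[34, 24, 39, 30] -> max=39
step 6: append 37 -> window=[24, 39, 30, 37] -> max=39
step 7: append 1 -> window=[39, 30, 37, 1] -> max=39
step 8: append 22 -> window=[30, 37, 1, 22] -> max=37
Window #5 max = 37

Answer: 37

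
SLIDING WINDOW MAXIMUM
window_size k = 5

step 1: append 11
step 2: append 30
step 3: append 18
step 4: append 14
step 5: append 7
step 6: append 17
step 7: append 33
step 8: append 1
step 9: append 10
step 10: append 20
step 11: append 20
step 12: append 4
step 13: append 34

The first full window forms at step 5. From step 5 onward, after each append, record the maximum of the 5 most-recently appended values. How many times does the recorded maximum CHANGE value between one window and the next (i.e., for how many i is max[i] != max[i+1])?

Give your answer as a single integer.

Answer: 3

Derivation:
step 1: append 11 -> window=[11] (not full yet)
step 2: append 30 -> window=[11, 30] (not full yet)
step 3: append 18 -> window=[11, 30, 18] (not full yet)
step 4: append 14 -> window=[11, 30, 18, 14] (not full yet)
step 5: append 7 -> window=[11, 30, 18, 14, 7] -> max=30
step 6: append 17 -> window=[30, 18, 14, 7, 17] -> max=30
step 7: append 33 -> window=[18, 14, 7, 17, 33] -> max=33
step 8: append 1 -> window=[14, 7, 17, 33, 1] -> max=33
step 9: append 10 -> window=[7, 17, 33, 1, 10] -> max=33
step 10: append 20 -> window=[17, 33, 1, 10, 20] -> max=33
step 11: append 20 -> window=[33, 1, 10, 20, 20] -> max=33
step 12: append 4 -> window=[1, 10, 20, 20, 4] -> max=20
step 13: append 34 -> window=[10, 20, 20, 4, 34] -> max=34
Recorded maximums: 30 30 33 33 33 33 33 20 34
Changes between consecutive maximums: 3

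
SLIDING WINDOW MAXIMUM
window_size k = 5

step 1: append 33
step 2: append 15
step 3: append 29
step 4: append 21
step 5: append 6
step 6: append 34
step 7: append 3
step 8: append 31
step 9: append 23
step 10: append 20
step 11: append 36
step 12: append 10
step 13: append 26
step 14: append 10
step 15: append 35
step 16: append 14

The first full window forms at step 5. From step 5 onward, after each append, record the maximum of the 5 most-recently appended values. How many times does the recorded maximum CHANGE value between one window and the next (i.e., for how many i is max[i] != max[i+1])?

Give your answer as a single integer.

step 1: append 33 -> window=[33] (not full yet)
step 2: append 15 -> window=[33, 15] (not full yet)
step 3: append 29 -> window=[33, 15, 29] (not full yet)
step 4: append 21 -> window=[33, 15, 29, 21] (not full yet)
step 5: append 6 -> window=[33, 15, 29, 21, 6] -> max=33
step 6: append 34 -> window=[15, 29, 21, 6, 34] -> max=34
step 7: append 3 -> window=[29, 21, 6, 34, 3] -> max=34
step 8: append 31 -> window=[21, 6, 34, 3, 31] -> max=34
step 9: append 23 -> window=[6, 34, 3, 31, 23] -> max=34
step 10: append 20 -> window=[34, 3, 31, 23, 20] -> max=34
step 11: append 36 -> window=[3, 31, 23, 20, 36] -> max=36
step 12: append 10 -> window=[31, 23, 20, 36, 10] -> max=36
step 13: append 26 -> window=[23, 20, 36, 10, 26] -> max=36
step 14: append 10 -> window=[20, 36, 10, 26, 10] -> max=36
step 15: append 35 -> window=[36, 10, 26, 10, 35] -> max=36
step 16: append 14 -> window=[10, 26, 10, 35, 14] -> max=35
Recorded maximums: 33 34 34 34 34 34 36 36 36 36 36 35
Changes between consecutive maximums: 3

Answer: 3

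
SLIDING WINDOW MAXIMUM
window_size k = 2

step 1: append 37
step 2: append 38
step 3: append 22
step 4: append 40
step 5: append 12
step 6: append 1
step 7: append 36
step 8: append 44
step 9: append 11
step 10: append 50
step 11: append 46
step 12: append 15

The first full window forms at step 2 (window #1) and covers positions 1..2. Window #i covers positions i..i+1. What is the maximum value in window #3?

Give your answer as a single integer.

Answer: 40

Derivation:
step 1: append 37 -> window=[37] (not full yet)
step 2: append 38 -> window=[37, 38] -> max=38
step 3: append 22 -> window=[38, 22] -> max=38
step 4: append 40 -> window=[22, 40] -> max=40
Window #3 max = 40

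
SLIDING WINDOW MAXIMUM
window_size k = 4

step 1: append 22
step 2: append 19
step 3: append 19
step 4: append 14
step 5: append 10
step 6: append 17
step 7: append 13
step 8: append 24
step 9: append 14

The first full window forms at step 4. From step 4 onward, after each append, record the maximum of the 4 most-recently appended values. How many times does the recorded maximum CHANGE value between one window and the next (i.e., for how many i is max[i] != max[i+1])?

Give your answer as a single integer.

Answer: 3

Derivation:
step 1: append 22 -> window=[22] (not full yet)
step 2: append 19 -> window=[22, 19] (not full yet)
step 3: append 19 -> window=[22, 19, 19] (not full yet)
step 4: append 14 -> window=[22, 19, 19, 14] -> max=22
step 5: append 10 -> window=[19, 19, 14, 10] -> max=19
step 6: append 17 -> window=[19, 14, 10, 17] -> max=19
step 7: append 13 -> window=[14, 10, 17, 13] -> max=17
step 8: append 24 -> window=[10, 17, 13, 24] -> max=24
step 9: append 14 -> window=[17, 13, 24, 14] -> max=24
Recorded maximums: 22 19 19 17 24 24
Changes between consecutive maximums: 3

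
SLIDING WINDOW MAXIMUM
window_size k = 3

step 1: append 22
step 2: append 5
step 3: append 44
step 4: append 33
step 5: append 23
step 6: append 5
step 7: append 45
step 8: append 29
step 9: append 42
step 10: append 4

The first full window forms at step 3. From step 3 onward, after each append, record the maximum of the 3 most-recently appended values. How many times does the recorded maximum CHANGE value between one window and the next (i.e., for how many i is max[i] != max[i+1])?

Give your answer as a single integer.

Answer: 3

Derivation:
step 1: append 22 -> window=[22] (not full yet)
step 2: append 5 -> window=[22, 5] (not full yet)
step 3: append 44 -> window=[22, 5, 44] -> max=44
step 4: append 33 -> window=[5, 44, 33] -> max=44
step 5: append 23 -> window=[44, 33, 23] -> max=44
step 6: append 5 -> window=[33, 23, 5] -> max=33
step 7: append 45 -> window=[23, 5, 45] -> max=45
step 8: append 29 -> window=[5, 45, 29] -> max=45
step 9: append 42 -> window=[45, 29, 42] -> max=45
step 10: append 4 -> window=[29, 42, 4] -> max=42
Recorded maximums: 44 44 44 33 45 45 45 42
Changes between consecutive maximums: 3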